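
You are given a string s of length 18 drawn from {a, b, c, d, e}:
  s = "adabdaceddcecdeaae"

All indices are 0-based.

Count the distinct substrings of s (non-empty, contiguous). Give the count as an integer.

rank | idx | suffix
   0 |  15 | aae
   1 |   2 | abdaceddcecdeaae
   2 |   5 | aceddcecdeaae
   3 |   0 | adabdaceddcecdeaae
   4 |  16 | ae
   5 |   3 | bdaceddcecdeaae
   6 |  12 | cdeaae
   7 |  10 | cecdeaae
   8 |   6 | ceddcecdeaae
   9 |   1 | dabdaceddcecdeaae
  10 |   4 | daceddcecdeaae
  11 |   9 | dcecdeaae
  12 |   8 | ddcecdeaae
  13 |  13 | deaae
  14 |  17 | e
  15 |  14 | eaae
  16 |  11 | ecdeaae
  17 |   7 | eddcecdeaae

SA = [15, 2, 5, 0, 16, 3, 12, 10, 6, 1, 4, 9, 8, 13, 17, 14, 11, 7]
[i] adj suffixes → lcp
  [1] 15/2 → 1 ('a')
  [2] 2/5 → 1 ('a')
  [3] 5/0 → 1 ('a')
  [4] 0/16 → 1 ('a')
  [5] 16/3 → 0 ('')
  [6] 3/12 → 0 ('')
  [7] 12/10 → 1 ('c')
  [8] 10/6 → 2 ('ce')
  [9] 6/1 → 0 ('')
  [10] 1/4 → 2 ('da')
  [11] 4/9 → 1 ('d')
  [12] 9/8 → 1 ('d')
  [13] 8/13 → 1 ('d')
  [14] 13/17 → 0 ('')
  [15] 17/14 → 1 ('e')
  [16] 14/11 → 1 ('e')
  [17] 11/7 → 1 ('e')

n(n+1)/2 = 18·19/2 = 171
Σ LCP = 0 + 1 + 1 + 1 + 1 + 0 + 0 + 1 + 2 + 0 + 2 + 1 + 1 + 1 + 0 + 1 + 1 + 1 = 15
distinct = 171 − 15 = 156

156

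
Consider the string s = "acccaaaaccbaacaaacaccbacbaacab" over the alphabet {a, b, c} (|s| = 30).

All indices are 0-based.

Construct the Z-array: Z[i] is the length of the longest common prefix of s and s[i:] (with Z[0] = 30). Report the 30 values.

[30, 0, 0, 0, 1, 1, 1, 3, 0, 0, 0, 1, 2, 0, 1, 1, 2, 0, 3, 0, 0, 0, 2, 0, 0, 1, 2, 0, 1, 0]

Z[0]=30
i=1: fresh scan; Z[1]=0
i=2: fresh scan; Z[2]=0
i=3: fresh scan; Z[3]=0
i=4: fresh scan; Z[4]=1 extend→box=[4,5)
i=5: fresh scan; Z[5]=1 extend→box=[5,6)
i=6: fresh scan; Z[6]=1 extend→box=[6,7)
i=7: fresh scan; Z[7]=3 extend→box=[7,10)
i=8: min(r-i=2, Z[1]=0)=0; Z[8]=0
i=9: min(r-i=1, Z[2]=0)=0; Z[9]=0
i=10: fresh scan; Z[10]=0
i=11: fresh scan; Z[11]=1 extend→box=[11,12)
i=12: fresh scan; Z[12]=2 extend→box=[12,14)
i=13: min(r-i=1, Z[1]=0)=0; Z[13]=0
i=14: fresh scan; Z[14]=1 extend→box=[14,15)
i=15: fresh scan; Z[15]=1 extend→box=[15,16)
i=16: fresh scan; Z[16]=2 extend→box=[16,18)
i=17: min(r-i=1, Z[1]=0)=0; Z[17]=0
i=18: fresh scan; Z[18]=3 extend→box=[18,21)
i=19: min(r-i=2, Z[1]=0)=0; Z[19]=0
i=20: min(r-i=1, Z[2]=0)=0; Z[20]=0
i=21: fresh scan; Z[21]=0
i=22: fresh scan; Z[22]=2 extend→box=[22,24)
i=23: min(r-i=1, Z[1]=0)=0; Z[23]=0
i=24: fresh scan; Z[24]=0
i=25: fresh scan; Z[25]=1 extend→box=[25,26)
i=26: fresh scan; Z[26]=2 extend→box=[26,28)
i=27: min(r-i=1, Z[1]=0)=0; Z[27]=0
i=28: fresh scan; Z[28]=1 extend→box=[28,29)
i=29: fresh scan; Z[29]=0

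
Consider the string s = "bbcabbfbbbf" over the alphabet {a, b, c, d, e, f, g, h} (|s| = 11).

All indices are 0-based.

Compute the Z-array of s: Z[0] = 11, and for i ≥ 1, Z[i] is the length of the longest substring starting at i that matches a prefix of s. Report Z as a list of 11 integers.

Z[0]=11
i=1: fresh scan; Z[1]=1 grow→box=[1,2)
i=2: fresh scan; Z[2]=0
i=3: fresh scan; Z[3]=0
i=4: fresh scan; Z[4]=2 grow→box=[4,6)
i=5: min(r-i=1, Z[1]=1)=1; Z[5]=1
i=6: fresh scan; Z[6]=0
i=7: fresh scan; Z[7]=2 grow→box=[7,9)
i=8: min(r-i=1, Z[1]=1)=1; Z[8]=2 grow→box=[8,10)
i=9: min(r-i=1, Z[1]=1)=1; Z[9]=1
i=10: fresh scan; Z[10]=0

[11, 1, 0, 0, 2, 1, 0, 2, 2, 1, 0]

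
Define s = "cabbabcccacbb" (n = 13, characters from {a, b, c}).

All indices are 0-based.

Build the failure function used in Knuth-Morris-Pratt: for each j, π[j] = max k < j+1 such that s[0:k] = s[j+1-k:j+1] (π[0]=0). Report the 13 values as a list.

π[0] = 0
j=1 s[j]='a': π[1]=0 (border '')
j=2 s[j]='b': π[2]=0 (border '')
j=3 s[j]='b': π[3]=0 (border '')
j=4 s[j]='a': π[4]=0 (border '')
j=5 s[j]='b': π[5]=0 (border '')
j=6 s[j]='c': π[6]=1 (border 'c')
j=7 s[j]='c': k: 1→0; π[7]=1 (border 'c')
j=8 s[j]='c': k: 1→0; π[8]=1 (border 'c')
j=9 s[j]='a': π[9]=2 (border 'ca')
j=10 s[j]='c': k: 2→0; π[10]=1 (border 'c')
j=11 s[j]='b': k: 1→0; π[11]=0 (border '')
j=12 s[j]='b': π[12]=0 (border '')

[0, 0, 0, 0, 0, 0, 1, 1, 1, 2, 1, 0, 0]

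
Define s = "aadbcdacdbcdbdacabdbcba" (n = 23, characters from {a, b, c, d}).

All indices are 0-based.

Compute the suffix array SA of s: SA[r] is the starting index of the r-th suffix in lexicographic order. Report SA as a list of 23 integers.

rank | idx | suffix
   0 |  22 | a
   1 |   0 | aadbcdacdbcdbdacabdbcba
   2 |  16 | abdbcba
   3 |  14 | acabdbcba
   4 |   6 | acdbcdbdacabdbcba
   5 |   1 | adbcdacdbcdbdacabdbcba
   6 |  21 | ba
   7 |  19 | bcba
   8 |   3 | bcdacdbcdbdacabdbcba
   9 |   9 | bcdbdacabdbcba
  10 |  12 | bdacabdbcba
  11 |  17 | bdbcba
  12 |  15 | cabdbcba
  13 |  20 | cba
  14 |   4 | cdacdbcdbdacabdbcba
  15 |   7 | cdbcdbdacabdbcba
  16 |  10 | cdbdacabdbcba
  17 |  13 | dacabdbcba
  18 |   5 | dacdbcdbdacabdbcba
  19 |  18 | dbcba
  20 |   2 | dbcdacdbcdbdacabdbcba
  21 |   8 | dbcdbdacabdbcba
  22 |  11 | dbdacabdbcba

[22, 0, 16, 14, 6, 1, 21, 19, 3, 9, 12, 17, 15, 20, 4, 7, 10, 13, 5, 18, 2, 8, 11]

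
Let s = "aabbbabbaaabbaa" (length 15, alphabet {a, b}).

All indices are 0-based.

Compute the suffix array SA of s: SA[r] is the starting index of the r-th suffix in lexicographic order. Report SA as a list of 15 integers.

[14, 13, 8, 9, 0, 10, 5, 1, 12, 7, 4, 11, 6, 3, 2]

rank→(start, suffix):
  0 → (14, 'a')
  1 → (13, 'aa')
  2 → (8, 'aaabbaa')
  3 → (9, 'aabbaa')
  4 → (0, 'aabbbabbaaabbaa')
  5 → (10, 'abbaa')
  6 → (5, 'abbaaabbaa')
  7 → (1, 'abbbabbaaabbaa')
  8 → (12, 'baa')
  9 → (7, 'baaabbaa')
  10 → (4, 'babbaaabbaa')
  11 → (11, 'bbaa')
  12 → (6, 'bbaaabbaa')
  13 → (3, 'bbabbaaabbaa')
  14 → (2, 'bbbabbaaabbaa')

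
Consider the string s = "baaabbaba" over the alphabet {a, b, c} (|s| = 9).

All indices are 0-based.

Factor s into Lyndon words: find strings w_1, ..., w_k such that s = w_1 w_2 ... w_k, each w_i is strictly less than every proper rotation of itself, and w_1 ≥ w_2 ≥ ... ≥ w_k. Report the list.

emit factor 1: 'b' (i=0, period=1)
emit factor 2: 'aaabbab' (i=1, period=7)
emit factor 3: 'a' (i=8, period=1)

["b", "aaabbab", "a"]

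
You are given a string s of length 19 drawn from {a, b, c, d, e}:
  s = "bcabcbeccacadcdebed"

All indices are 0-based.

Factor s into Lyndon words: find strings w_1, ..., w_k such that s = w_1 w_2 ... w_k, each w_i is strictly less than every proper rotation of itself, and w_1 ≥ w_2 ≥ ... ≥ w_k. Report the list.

["bc", "abcbeccacadcdebed"]

emit factor 1: 'bc' (i=0, period=2)
emit factor 2: 'abcbeccacadcdebed' (i=2, period=17)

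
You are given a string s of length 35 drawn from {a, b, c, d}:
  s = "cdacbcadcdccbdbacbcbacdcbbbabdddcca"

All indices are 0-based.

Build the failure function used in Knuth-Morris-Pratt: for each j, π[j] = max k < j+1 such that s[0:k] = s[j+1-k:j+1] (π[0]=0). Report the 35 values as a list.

[0, 0, 0, 1, 0, 1, 0, 0, 1, 2, 1, 1, 0, 0, 0, 0, 1, 0, 1, 0, 0, 1, 2, 1, 0, 0, 0, 0, 0, 0, 0, 0, 1, 1, 0]

π[0] = 0
j=1 s[j]='d': π[1]=0 (border '')
j=2 s[j]='a': π[2]=0 (border '')
j=3 s[j]='c': π[3]=1 (border 'c')
j=4 s[j]='b': k: 1→0; π[4]=0 (border '')
j=5 s[j]='c': π[5]=1 (border 'c')
j=6 s[j]='a': k: 1→0; π[6]=0 (border '')
j=7 s[j]='d': π[7]=0 (border '')
j=8 s[j]='c': π[8]=1 (border 'c')
j=9 s[j]='d': π[9]=2 (border 'cd')
j=10 s[j]='c': k: 2→0; π[10]=1 (border 'c')
j=11 s[j]='c': k: 1→0; π[11]=1 (border 'c')
j=12 s[j]='b': k: 1→0; π[12]=0 (border '')
j=13 s[j]='d': π[13]=0 (border '')
j=14 s[j]='b': π[14]=0 (border '')
j=15 s[j]='a': π[15]=0 (border '')
j=16 s[j]='c': π[16]=1 (border 'c')
j=17 s[j]='b': k: 1→0; π[17]=0 (border '')
j=18 s[j]='c': π[18]=1 (border 'c')
j=19 s[j]='b': k: 1→0; π[19]=0 (border '')
j=20 s[j]='a': π[20]=0 (border '')
j=21 s[j]='c': π[21]=1 (border 'c')
j=22 s[j]='d': π[22]=2 (border 'cd')
j=23 s[j]='c': k: 2→0; π[23]=1 (border 'c')
j=24 s[j]='b': k: 1→0; π[24]=0 (border '')
j=25 s[j]='b': π[25]=0 (border '')
j=26 s[j]='b': π[26]=0 (border '')
j=27 s[j]='a': π[27]=0 (border '')
j=28 s[j]='b': π[28]=0 (border '')
j=29 s[j]='d': π[29]=0 (border '')
j=30 s[j]='d': π[30]=0 (border '')
j=31 s[j]='d': π[31]=0 (border '')
j=32 s[j]='c': π[32]=1 (border 'c')
j=33 s[j]='c': k: 1→0; π[33]=1 (border 'c')
j=34 s[j]='a': k: 1→0; π[34]=0 (border '')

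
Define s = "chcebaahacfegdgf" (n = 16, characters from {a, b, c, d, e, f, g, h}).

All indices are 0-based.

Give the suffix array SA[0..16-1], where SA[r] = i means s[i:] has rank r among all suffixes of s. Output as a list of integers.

[5, 8, 6, 4, 2, 9, 0, 13, 3, 11, 15, 10, 12, 14, 7, 1]

sorted suffixes:
  #0 SA[0]=5  'aahacfegdgf'
  #1 SA[1]=8  'acfegdgf'
  #2 SA[2]=6  'ahacfegdgf'
  #3 SA[3]=4  'baahacfegdgf'
  #4 SA[4]=2  'cebaahacfegdgf'
  #5 SA[5]=9  'cfegdgf'
  #6 SA[6]=0  'chcebaahacfegdgf'
  #7 SA[7]=13  'dgf'
  #8 SA[8]=3  'ebaahacfegdgf'
  #9 SA[9]=11  'egdgf'
  #10 SA[10]=15  'f'
  #11 SA[11]=10  'fegdgf'
  #12 SA[12]=12  'gdgf'
  #13 SA[13]=14  'gf'
  #14 SA[14]=7  'hacfegdgf'
  #15 SA[15]=1  'hcebaahacfegdgf'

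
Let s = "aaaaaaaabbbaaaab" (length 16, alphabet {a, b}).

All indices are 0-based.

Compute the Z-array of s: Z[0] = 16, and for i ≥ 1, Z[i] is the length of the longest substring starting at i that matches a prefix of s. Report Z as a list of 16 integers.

Z[0]=16
i=1: i≥r, start 0; Z[1]=7 grow→box=[1,8)
i=2: min(r-i=6, Z[1]=7)=6; Z[2]=6
i=3: min(r-i=5, Z[2]=6)=5; Z[3]=5
i=4: min(r-i=4, Z[3]=5)=4; Z[4]=4
i=5: min(r-i=3, Z[4]=4)=3; Z[5]=3
i=6: min(r-i=2, Z[5]=3)=2; Z[6]=2
i=7: min(r-i=1, Z[6]=2)=1; Z[7]=1
i=8: i≥r, start 0; Z[8]=0
i=9: i≥r, start 0; Z[9]=0
i=10: i≥r, start 0; Z[10]=0
i=11: i≥r, start 0; Z[11]=4 grow→box=[11,15)
i=12: min(r-i=3, Z[1]=7)=3; Z[12]=3
i=13: min(r-i=2, Z[2]=6)=2; Z[13]=2
i=14: min(r-i=1, Z[3]=5)=1; Z[14]=1
i=15: i≥r, start 0; Z[15]=0

[16, 7, 6, 5, 4, 3, 2, 1, 0, 0, 0, 4, 3, 2, 1, 0]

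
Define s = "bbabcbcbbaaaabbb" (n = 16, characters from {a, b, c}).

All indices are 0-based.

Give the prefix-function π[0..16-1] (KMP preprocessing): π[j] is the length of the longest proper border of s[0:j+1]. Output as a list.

[0, 1, 0, 1, 0, 1, 0, 1, 2, 3, 0, 0, 0, 1, 2, 2]

π[0] = 0
j=1 s[j]='b': π[1]=1 (border 'b')
j=2 s[j]='a': k: 1→0; π[2]=0 (border '')
j=3 s[j]='b': π[3]=1 (border 'b')
j=4 s[j]='c': k: 1→0; π[4]=0 (border '')
j=5 s[j]='b': π[5]=1 (border 'b')
j=6 s[j]='c': k: 1→0; π[6]=0 (border '')
j=7 s[j]='b': π[7]=1 (border 'b')
j=8 s[j]='b': π[8]=2 (border 'bb')
j=9 s[j]='a': π[9]=3 (border 'bba')
j=10 s[j]='a': k: 3→0; π[10]=0 (border '')
j=11 s[j]='a': π[11]=0 (border '')
j=12 s[j]='a': π[12]=0 (border '')
j=13 s[j]='b': π[13]=1 (border 'b')
j=14 s[j]='b': π[14]=2 (border 'bb')
j=15 s[j]='b': k: 2→1; π[15]=2 (border 'bb')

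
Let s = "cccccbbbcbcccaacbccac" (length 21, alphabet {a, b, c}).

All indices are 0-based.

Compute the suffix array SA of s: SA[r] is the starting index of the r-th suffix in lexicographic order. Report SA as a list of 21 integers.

[13, 19, 14, 5, 6, 7, 16, 9, 20, 12, 18, 4, 15, 8, 11, 17, 3, 10, 2, 1, 0]

rank→(start, suffix):
  0 → (13, 'aacbccac')
  1 → (19, 'ac')
  2 → (14, 'acbccac')
  3 → (5, 'bbbcbcccaacbccac')
  4 → (6, 'bbcbcccaacbccac')
  5 → (7, 'bcbcccaacbccac')
  6 → (16, 'bccac')
  7 → (9, 'bcccaacbccac')
  8 → (20, 'c')
  9 → (12, 'caacbccac')
  10 → (18, 'cac')
  11 → (4, 'cbbbcbcccaacbccac')
  12 → (15, 'cbccac')
  13 → (8, 'cbcccaacbccac')
  14 → (11, 'ccaacbccac')
  15 → (17, 'ccac')
  16 → (3, 'ccbbbcbcccaacbccac')
  17 → (10, 'cccaacbccac')
  18 → (2, 'cccbbbcbcccaacbccac')
  19 → (1, 'ccccbbbcbcccaacbccac')
  20 → (0, 'cccccbbbcbcccaacbccac')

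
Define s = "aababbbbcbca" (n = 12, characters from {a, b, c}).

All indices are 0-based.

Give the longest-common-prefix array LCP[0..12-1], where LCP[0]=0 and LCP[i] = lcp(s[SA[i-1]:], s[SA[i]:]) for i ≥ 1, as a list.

[0, 1, 1, 2, 0, 1, 3, 2, 1, 2, 0, 1]

sorted suffixes:
  #0 SA[0]=11  'a'
  #1 SA[1]=0  'aababbbbcbca'
  #2 SA[2]=1  'ababbbbcbca'
  #3 SA[3]=3  'abbbbcbca'
  #4 SA[4]=2  'babbbbcbca'
  #5 SA[5]=4  'bbbbcbca'
  #6 SA[6]=5  'bbbcbca'
  #7 SA[7]=6  'bbcbca'
  #8 SA[8]=9  'bca'
  #9 SA[9]=7  'bcbca'
  #10 SA[10]=10  'ca'
  #11 SA[11]=8  'cbca'

SA = [11, 0, 1, 3, 2, 4, 5, 6, 9, 7, 10, 8]
rank  pair      lcp
   1  s[11:],s[0:]  1  'a'
   2  s[0:],s[1:]  1  'a'
   3  s[1:],s[3:]  2  'ab'
   4  s[3:],s[2:]  0  ''
   5  s[2:],s[4:]  1  'b'
   6  s[4:],s[5:]  3  'bbb'
   7  s[5:],s[6:]  2  'bb'
   8  s[6:],s[9:]  1  'b'
   9  s[9:],s[7:]  2  'bc'
  10  s[7:],s[10:]  0  ''
  11  s[10:],s[8:]  1  'c'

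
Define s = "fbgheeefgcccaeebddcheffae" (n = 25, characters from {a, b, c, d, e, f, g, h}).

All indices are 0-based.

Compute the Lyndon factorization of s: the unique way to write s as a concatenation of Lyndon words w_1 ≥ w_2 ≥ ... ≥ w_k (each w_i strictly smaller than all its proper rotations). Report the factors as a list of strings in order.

["f", "bgheeefgccc", "aeebddcheff", "ae"]

emit factor 1: 'f' (i=0, period=1)
emit factor 2: 'bgheeefgccc' (i=1, period=11)
emit factor 3: 'aeebddcheff' (i=12, period=11)
emit factor 4: 'ae' (i=23, period=2)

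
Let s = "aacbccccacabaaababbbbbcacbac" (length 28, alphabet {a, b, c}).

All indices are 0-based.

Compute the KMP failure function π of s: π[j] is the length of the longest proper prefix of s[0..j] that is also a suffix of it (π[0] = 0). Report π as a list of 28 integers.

π[0] = 0
j=1 s[j]='a': π[1]=1 (border 'a')
j=2 s[j]='c': k: 1→0; π[2]=0 (border '')
j=3 s[j]='b': π[3]=0 (border '')
j=4 s[j]='c': π[4]=0 (border '')
j=5 s[j]='c': π[5]=0 (border '')
j=6 s[j]='c': π[6]=0 (border '')
j=7 s[j]='c': π[7]=0 (border '')
j=8 s[j]='a': π[8]=1 (border 'a')
j=9 s[j]='c': k: 1→0; π[9]=0 (border '')
j=10 s[j]='a': π[10]=1 (border 'a')
j=11 s[j]='b': k: 1→0; π[11]=0 (border '')
j=12 s[j]='a': π[12]=1 (border 'a')
j=13 s[j]='a': π[13]=2 (border 'aa')
j=14 s[j]='a': k: 2→1; π[14]=2 (border 'aa')
j=15 s[j]='b': k: 2→1→0; π[15]=0 (border '')
j=16 s[j]='a': π[16]=1 (border 'a')
j=17 s[j]='b': k: 1→0; π[17]=0 (border '')
j=18 s[j]='b': π[18]=0 (border '')
j=19 s[j]='b': π[19]=0 (border '')
j=20 s[j]='b': π[20]=0 (border '')
j=21 s[j]='b': π[21]=0 (border '')
j=22 s[j]='c': π[22]=0 (border '')
j=23 s[j]='a': π[23]=1 (border 'a')
j=24 s[j]='c': k: 1→0; π[24]=0 (border '')
j=25 s[j]='b': π[25]=0 (border '')
j=26 s[j]='a': π[26]=1 (border 'a')
j=27 s[j]='c': k: 1→0; π[27]=0 (border '')

[0, 1, 0, 0, 0, 0, 0, 0, 1, 0, 1, 0, 1, 2, 2, 0, 1, 0, 0, 0, 0, 0, 0, 1, 0, 0, 1, 0]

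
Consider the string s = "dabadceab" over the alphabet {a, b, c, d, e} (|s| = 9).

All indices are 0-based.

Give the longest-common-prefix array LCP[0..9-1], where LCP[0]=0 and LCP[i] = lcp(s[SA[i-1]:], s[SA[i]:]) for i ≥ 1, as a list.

[0, 2, 1, 0, 1, 0, 0, 1, 0]

sorted suffixes:
  #0 SA[0]=7  'ab'
  #1 SA[1]=1  'abadceab'
  #2 SA[2]=3  'adceab'
  #3 SA[3]=8  'b'
  #4 SA[4]=2  'badceab'
  #5 SA[5]=5  'ceab'
  #6 SA[6]=0  'dabadceab'
  #7 SA[7]=4  'dceab'
  #8 SA[8]=6  'eab'

SA = [7, 1, 3, 8, 2, 5, 0, 4, 6]
i: (SA[i-1],SA[i]) lcp shared
  1: (7,1) 2 'ab'
  2: (1,3) 1 'a'
  3: (3,8) 0 ''
  4: (8,2) 1 'b'
  5: (2,5) 0 ''
  6: (5,0) 0 ''
  7: (0,4) 1 'd'
  8: (4,6) 0 ''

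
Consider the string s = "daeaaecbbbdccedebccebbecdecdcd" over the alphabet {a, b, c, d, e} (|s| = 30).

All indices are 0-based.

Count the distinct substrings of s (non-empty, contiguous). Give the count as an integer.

426

rank | idx | suffix
   0 |   3 | aaecbbbdccedebccebbecdecdcd
   1 |   1 | aeaaecbbbdccedebccebbecdecdcd
   2 |   4 | aecbbbdccedebccebbecdecdcd
   3 |   7 | bbbdccedebccebbecdecdcd
   4 |   8 | bbdccedebccebbecdecdcd
   5 |  20 | bbecdecdcd
   6 |  16 | bccebbecdecdcd
   7 |   9 | bdccedebccebbecdecdcd
   8 |  21 | becdecdcd
   9 |   6 | cbbbdccedebccebbecdecdcd
  10 |  17 | ccebbecdecdcd
  11 |  11 | ccedebccebbecdecdcd
  12 |  28 | cd
  13 |  26 | cdcd
  14 |  23 | cdecdcd
  15 |  18 | cebbecdecdcd
  16 |  12 | cedebccebbecdecdcd
  17 |  29 | d
  18 |   0 | daeaaecbbbdccedebccebbecdecdcd
  19 |  10 | dccedebccebbecdecdcd
  20 |  27 | dcd
  21 |  14 | debccebbecdecdcd
  22 |  24 | decdcd
  23 |   2 | eaaecbbbdccedebccebbecdecdcd
  24 |  19 | ebbecdecdcd
  25 |  15 | ebccebbecdecdcd
  26 |   5 | ecbbbdccedebccebbecdecdcd
  27 |  25 | ecdcd
  28 |  22 | ecdecdcd
  29 |  13 | edebccebbecdecdcd

SA = [3, 1, 4, 7, 8, 20, 16, 9, 21, 6, 17, 11, 28, 26, 23, 18, 12, 29, 0, 10, 27, 14, 24, 2, 19, 15, 5, 25, 22, 13]
[i] adj suffixes → lcp
  [1] 3/1 → 1 ('a')
  [2] 1/4 → 2 ('ae')
  [3] 4/7 → 0 ('')
  [4] 7/8 → 2 ('bb')
  [5] 8/20 → 2 ('bb')
  [6] 20/16 → 1 ('b')
  [7] 16/9 → 1 ('b')
  [8] 9/21 → 1 ('b')
  [9] 21/6 → 0 ('')
  [10] 6/17 → 1 ('c')
  [11] 17/11 → 3 ('cce')
  [12] 11/28 → 1 ('c')
  [13] 28/26 → 2 ('cd')
  [14] 26/23 → 2 ('cd')
  [15] 23/18 → 1 ('c')
  [16] 18/12 → 2 ('ce')
  [17] 12/29 → 0 ('')
  [18] 29/0 → 1 ('d')
  [19] 0/10 → 1 ('d')
  [20] 10/27 → 2 ('dc')
  [21] 27/14 → 1 ('d')
  [22] 14/24 → 2 ('de')
  [23] 24/2 → 0 ('')
  [24] 2/19 → 1 ('e')
  [25] 19/15 → 2 ('eb')
  [26] 15/5 → 1 ('e')
  [27] 5/25 → 2 ('ec')
  [28] 25/22 → 3 ('ecd')
  [29] 22/13 → 1 ('e')

n(n+1)/2 = 30·31/2 = 465
Σ LCP = 0 + 1 + 2 + 0 + 2 + 2 + 1 + 1 + 1 + 0 + 1 + 3 + 1 + 2 + 2 + 1 + 2 + 0 + 1 + 1 + 2 + 1 + 2 + 0 + 1 + 2 + 1 + 2 + 3 + 1 = 39
distinct = 465 − 39 = 426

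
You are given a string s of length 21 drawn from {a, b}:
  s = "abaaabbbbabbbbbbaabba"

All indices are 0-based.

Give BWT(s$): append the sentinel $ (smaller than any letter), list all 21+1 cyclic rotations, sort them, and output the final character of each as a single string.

abbba$aabbabbabbbbbaba

rank  rotation                last
    0  $abaaabbbbabbbbbbaabba  a
    1  a$abaaabbbbabbbbbbaabb  b
    2  aaabbbbabbbbbbaabba$ab  b
    3  aabba$abaaabbbbabbbbbb  b
    4  aabbbbabbbbbbaabba$aba  a
    5  abaaabbbbabbbbbbaabba$  $
    6  abba$abaaabbbbabbbbbba  a
    7  abbbbabbbbbbaabba$abaa  a
    8  abbbbbbaabba$abaaabbbb  b
    9  ba$abaaabbbbabbbbbbaab  b
   10  baaabbbbabbbbbbaabba$a  a
   11  baabba$abaaabbbbabbbbb  b
   12  babbbbbbaabba$abaaabbb  b
   13  bba$abaaabbbbabbbbbbaa  a
   14  bbaabba$abaaabbbbabbbb  b
   15  bbabbbbbbaabba$abaaabb  b
   16  bbbaabba$abaaabbbbabbb  b
   17  bbbabbbbbbaabba$abaaab  b
   18  bbbbaabba$abaaabbbbabb  b
   19  bbbbabbbbbbaabba$abaaa  a
   20  bbbbbaabba$abaaabbbbab  b
   21  bbbbbbaabba$abaaabbbba  a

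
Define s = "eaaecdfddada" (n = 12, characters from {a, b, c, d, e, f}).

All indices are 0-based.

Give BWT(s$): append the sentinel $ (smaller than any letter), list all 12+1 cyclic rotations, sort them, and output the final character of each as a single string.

rank  rotation       last
    0  $eaaecdfddada  a
    1  a$eaaecdfddad  d
    2  aaecdfddada$e  e
    3  ada$eaaecdfdd  d
    4  aecdfddada$ea  a
    5  cdfddada$eaae  e
    6  da$eaaecdfdda  a
    7  dada$eaaecdfd  d
    8  ddada$eaaecdf  f
    9  dfddada$eaaec  c
   10  eaaecdfddada$  $
   11  ecdfddada$eaa  a
   12  fddada$eaaecd  d

adedaeadfc$ad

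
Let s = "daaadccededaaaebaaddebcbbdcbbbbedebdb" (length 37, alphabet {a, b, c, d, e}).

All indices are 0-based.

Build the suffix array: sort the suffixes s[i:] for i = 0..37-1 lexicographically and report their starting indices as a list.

sorted suffixes:
  #0 SA[0]=1  'aaadccededaaaebaaddebcbbdcbbbbedebdb'
  #1 SA[1]=11  'aaaebaaddebcbbdcbbbbedebdb'
  #2 SA[2]=2  'aadccededaaaebaaddebcbbdcbbbbedebdb'
  #3 SA[3]=16  'aaddebcbbdcbbbbedebdb'
  #4 SA[4]=12  'aaebaaddebcbbdcbbbbedebdb'
  #5 SA[5]=3  'adccededaaaebaaddebcbbdcbbbbedebdb'
  #6 SA[6]=17  'addebcbbdcbbbbedebdb'
  #7 SA[7]=13  'aebaaddebcbbdcbbbbedebdb'
  #8 SA[8]=36  'b'
  #9 SA[9]=15  'baaddebcbbdcbbbbedebdb'
  #10 SA[10]=27  'bbbbedebdb'
  #11 SA[11]=28  'bbbedebdb'
  #12 SA[12]=23  'bbdcbbbbedebdb'
  #13 SA[13]=29  'bbedebdb'
  #14 SA[14]=21  'bcbbdcbbbbedebdb'
  #15 SA[15]=34  'bdb'
  #16 SA[16]=24  'bdcbbbbedebdb'
  #17 SA[17]=30  'bedebdb'
  #18 SA[18]=26  'cbbbbedebdb'
  #19 SA[19]=22  'cbbdcbbbbedebdb'
  #20 SA[20]=5  'ccededaaaebaaddebcbbdcbbbbedebdb'
  #21 SA[21]=6  'cededaaaebaaddebcbbdcbbbbedebdb'
  #22 SA[22]=0  'daaadccededaaaebaaddebcbbdcbbbbedebdb'
  #23 SA[23]=10  'daaaebaaddebcbbdcbbbbedebdb'
  #24 SA[24]=35  'db'
  #25 SA[25]=25  'dcbbbbedebdb'
  #26 SA[26]=4  'dccededaaaebaaddebcbbdcbbbbedebdb'
  #27 SA[27]=18  'ddebcbbdcbbbbedebdb'
  #28 SA[28]=19  'debcbbdcbbbbedebdb'
  #29 SA[29]=32  'debdb'
  #30 SA[30]=8  'dedaaaebaaddebcbbdcbbbbedebdb'
  #31 SA[31]=14  'ebaaddebcbbdcbbbbedebdb'
  #32 SA[32]=20  'ebcbbdcbbbbedebdb'
  #33 SA[33]=33  'ebdb'
  #34 SA[34]=9  'edaaaebaaddebcbbdcbbbbedebdb'
  #35 SA[35]=31  'edebdb'
  #36 SA[36]=7  'ededaaaebaaddebcbbdcbbbbedebdb'

[1, 11, 2, 16, 12, 3, 17, 13, 36, 15, 27, 28, 23, 29, 21, 34, 24, 30, 26, 22, 5, 6, 0, 10, 35, 25, 4, 18, 19, 32, 8, 14, 20, 33, 9, 31, 7]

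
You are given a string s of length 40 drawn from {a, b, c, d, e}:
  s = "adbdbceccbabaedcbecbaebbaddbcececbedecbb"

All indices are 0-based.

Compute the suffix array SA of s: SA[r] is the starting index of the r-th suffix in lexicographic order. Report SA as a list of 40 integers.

rank→(start, suffix):
  0 → (10, 'abaedcbecbaebbaddbcececbedecbb')
  1 → (0, 'adbdbceccbabaedcbecbaebbaddbcececbedecbb')
  2 → (24, 'addbcececbedecbb')
  3 → (20, 'aebbaddbcececbedecbb')
  4 → (12, 'aedcbecbaebbaddbcececbedecbb')
  5 → (39, 'b')
  6 → (9, 'babaedcbecbaebbaddbcececbedecbb')
  7 → (23, 'baddbcececbedecbb')
  8 → (19, 'baebbaddbcececbedecbb')
  9 → (11, 'baedcbecbaebbaddbcececbedecbb')
  10 → (38, 'bb')
  11 → (22, 'bbaddbcececbedecbb')
  12 → (4, 'bceccbabaedcbecbaebbaddbcececbedecbb')
  13 → (27, 'bcececbedecbb')
  14 → (2, 'bdbceccbabaedcbecbaebbaddbcececbedecbb')
  15 → (16, 'becbaebbaddbcececbedecbb')
  16 → (33, 'bedecbb')
  17 → (8, 'cbabaedcbecbaebbaddbcececbedecbb')
  18 → (18, 'cbaebbaddbcececbedecbb')
  19 → (37, 'cbb')
  20 → (15, 'cbecbaebbaddbcececbedecbb')
  21 → (32, 'cbedecbb')
  22 → (7, 'ccbabaedcbecbaebbaddbcececbedecbb')
  23 → (30, 'cecbedecbb')
  24 → (5, 'ceccbabaedcbecbaebbaddbcececbedecbb')
  25 → (28, 'cececbedecbb')
  26 → (3, 'dbceccbabaedcbecbaebbaddbcececbedecbb')
  27 → (26, 'dbcececbedecbb')
  28 → (1, 'dbdbceccbabaedcbecbaebbaddbcececbedecbb')
  29 → (14, 'dcbecbaebbaddbcececbedecbb')
  30 → (25, 'ddbcececbedecbb')
  31 → (35, 'decbb')
  32 → (21, 'ebbaddbcececbedecbb')
  33 → (17, 'ecbaebbaddbcececbedecbb')
  34 → (36, 'ecbb')
  35 → (31, 'ecbedecbb')
  36 → (6, 'eccbabaedcbecbaebbaddbcececbedecbb')
  37 → (29, 'ececbedecbb')
  38 → (13, 'edcbecbaebbaddbcececbedecbb')
  39 → (34, 'edecbb')

[10, 0, 24, 20, 12, 39, 9, 23, 19, 11, 38, 22, 4, 27, 2, 16, 33, 8, 18, 37, 15, 32, 7, 30, 5, 28, 3, 26, 1, 14, 25, 35, 21, 17, 36, 31, 6, 29, 13, 34]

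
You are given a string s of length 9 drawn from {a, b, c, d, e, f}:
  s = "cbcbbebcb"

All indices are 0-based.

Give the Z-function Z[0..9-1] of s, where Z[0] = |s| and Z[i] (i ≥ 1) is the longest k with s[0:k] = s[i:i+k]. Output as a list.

[9, 0, 2, 0, 0, 0, 0, 2, 0]

Z[0]=9
i=1: outside box; Z[1]=0
i=2: outside box; Z[2]=2 grow→box=[2,4)
i=3: min(r-i=1, Z[1]=0)=0; Z[3]=0
i=4: outside box; Z[4]=0
i=5: outside box; Z[5]=0
i=6: outside box; Z[6]=0
i=7: outside box; Z[7]=2 grow→box=[7,9)
i=8: min(r-i=1, Z[1]=0)=0; Z[8]=0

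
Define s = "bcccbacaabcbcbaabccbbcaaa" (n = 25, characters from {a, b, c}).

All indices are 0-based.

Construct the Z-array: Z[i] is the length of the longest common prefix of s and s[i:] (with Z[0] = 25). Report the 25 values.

[25, 0, 0, 0, 1, 0, 0, 0, 0, 2, 0, 2, 0, 1, 0, 0, 3, 0, 0, 1, 2, 0, 0, 0, 0]

Z[0]=25
i=1: outside box; Z[1]=0
i=2: outside box; Z[2]=0
i=3: outside box; Z[3]=0
i=4: outside box; Z[4]=1 extend→box=[4,5)
i=5: outside box; Z[5]=0
i=6: outside box; Z[6]=0
i=7: outside box; Z[7]=0
i=8: outside box; Z[8]=0
i=9: outside box; Z[9]=2 extend→box=[9,11)
i=10: min(r-i=1, Z[1]=0)=0; Z[10]=0
i=11: outside box; Z[11]=2 extend→box=[11,13)
i=12: min(r-i=1, Z[1]=0)=0; Z[12]=0
i=13: outside box; Z[13]=1 extend→box=[13,14)
i=14: outside box; Z[14]=0
i=15: outside box; Z[15]=0
i=16: outside box; Z[16]=3 extend→box=[16,19)
i=17: min(r-i=2, Z[1]=0)=0; Z[17]=0
i=18: min(r-i=1, Z[2]=0)=0; Z[18]=0
i=19: outside box; Z[19]=1 extend→box=[19,20)
i=20: outside box; Z[20]=2 extend→box=[20,22)
i=21: min(r-i=1, Z[1]=0)=0; Z[21]=0
i=22: outside box; Z[22]=0
i=23: outside box; Z[23]=0
i=24: outside box; Z[24]=0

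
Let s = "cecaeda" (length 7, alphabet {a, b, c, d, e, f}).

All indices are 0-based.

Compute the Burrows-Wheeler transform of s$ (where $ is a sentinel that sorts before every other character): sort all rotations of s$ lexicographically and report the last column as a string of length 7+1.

rank  rotation  last
    0  $cecaeda  a
    1  a$cecaed  d
    2  aeda$cec  c
    3  caeda$ce  e
    4  cecaeda$  $
    5  da$cecae  e
    6  ecaeda$c  c
    7  eda$ceca  a

adce$eca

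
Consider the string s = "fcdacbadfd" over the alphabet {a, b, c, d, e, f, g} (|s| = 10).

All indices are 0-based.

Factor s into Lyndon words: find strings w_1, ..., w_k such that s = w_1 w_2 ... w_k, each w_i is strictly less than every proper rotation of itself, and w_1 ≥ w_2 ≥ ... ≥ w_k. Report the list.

["f", "cd", "acbadfd"]

emit factor 1: 'f' (i=0, period=1)
emit factor 2: 'cd' (i=1, period=2)
emit factor 3: 'acbadfd' (i=3, period=7)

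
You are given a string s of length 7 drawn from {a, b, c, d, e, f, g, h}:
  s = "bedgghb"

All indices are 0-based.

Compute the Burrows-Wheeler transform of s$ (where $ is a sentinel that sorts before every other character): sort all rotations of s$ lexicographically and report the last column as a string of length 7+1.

rank  rotation  last
    0  $bedgghb  b
    1  b$bedggh  h
    2  bedgghb$  $
    3  dgghb$be  e
    4  edgghb$b  b
    5  gghb$bed  d
    6  ghb$bedg  g
    7  hb$bedgg  g

bh$ebdgg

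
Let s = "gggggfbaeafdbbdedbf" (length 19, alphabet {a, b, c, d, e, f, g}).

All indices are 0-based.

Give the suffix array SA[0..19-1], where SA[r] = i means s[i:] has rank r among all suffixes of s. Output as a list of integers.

rank→(start, suffix):
  0 → (7, 'aeafdbbdedbf')
  1 → (9, 'afdbbdedbf')
  2 → (6, 'baeafdbbdedbf')
  3 → (12, 'bbdedbf')
  4 → (13, 'bdedbf')
  5 → (17, 'bf')
  6 → (11, 'dbbdedbf')
  7 → (16, 'dbf')
  8 → (14, 'dedbf')
  9 → (8, 'eafdbbdedbf')
  10 → (15, 'edbf')
  11 → (18, 'f')
  12 → (5, 'fbaeafdbbdedbf')
  13 → (10, 'fdbbdedbf')
  14 → (4, 'gfbaeafdbbdedbf')
  15 → (3, 'ggfbaeafdbbdedbf')
  16 → (2, 'gggfbaeafdbbdedbf')
  17 → (1, 'ggggfbaeafdbbdedbf')
  18 → (0, 'gggggfbaeafdbbdedbf')

[7, 9, 6, 12, 13, 17, 11, 16, 14, 8, 15, 18, 5, 10, 4, 3, 2, 1, 0]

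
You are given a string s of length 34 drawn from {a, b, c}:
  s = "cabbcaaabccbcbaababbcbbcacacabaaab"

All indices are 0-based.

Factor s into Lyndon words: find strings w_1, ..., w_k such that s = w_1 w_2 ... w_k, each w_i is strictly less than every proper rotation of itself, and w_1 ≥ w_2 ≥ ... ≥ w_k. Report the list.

["c", "abbc", "aaabccbcbaababbcbbcacacab", "aaab"]

emit factor 1: 'c' (i=0, period=1)
emit factor 2: 'abbc' (i=1, period=4)
emit factor 3: 'aaabccbcbaababbcbbcacacab' (i=5, period=25)
emit factor 4: 'aaab' (i=30, period=4)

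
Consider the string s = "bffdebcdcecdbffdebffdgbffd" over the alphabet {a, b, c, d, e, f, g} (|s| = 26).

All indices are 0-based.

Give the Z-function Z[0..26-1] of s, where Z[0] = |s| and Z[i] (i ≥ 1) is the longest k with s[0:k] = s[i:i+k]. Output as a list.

[26, 0, 0, 0, 0, 1, 0, 0, 0, 0, 0, 0, 6, 0, 0, 0, 0, 4, 0, 0, 0, 0, 4, 0, 0, 0]

Z[0]=26
i=1: fresh scan; Z[1]=0
i=2: fresh scan; Z[2]=0
i=3: fresh scan; Z[3]=0
i=4: fresh scan; Z[4]=0
i=5: fresh scan; Z[5]=1 extend→box=[5,6)
i=6: fresh scan; Z[6]=0
i=7: fresh scan; Z[7]=0
i=8: fresh scan; Z[8]=0
i=9: fresh scan; Z[9]=0
i=10: fresh scan; Z[10]=0
i=11: fresh scan; Z[11]=0
i=12: fresh scan; Z[12]=6 extend→box=[12,18)
i=13: min(r-i=5, Z[1]=0)=0; Z[13]=0
i=14: min(r-i=4, Z[2]=0)=0; Z[14]=0
i=15: min(r-i=3, Z[3]=0)=0; Z[15]=0
i=16: min(r-i=2, Z[4]=0)=0; Z[16]=0
i=17: min(r-i=1, Z[5]=1)=1; Z[17]=4 extend→box=[17,21)
i=18: min(r-i=3, Z[1]=0)=0; Z[18]=0
i=19: min(r-i=2, Z[2]=0)=0; Z[19]=0
i=20: min(r-i=1, Z[3]=0)=0; Z[20]=0
i=21: fresh scan; Z[21]=0
i=22: fresh scan; Z[22]=4 extend→box=[22,26)
i=23: min(r-i=3, Z[1]=0)=0; Z[23]=0
i=24: min(r-i=2, Z[2]=0)=0; Z[24]=0
i=25: min(r-i=1, Z[3]=0)=0; Z[25]=0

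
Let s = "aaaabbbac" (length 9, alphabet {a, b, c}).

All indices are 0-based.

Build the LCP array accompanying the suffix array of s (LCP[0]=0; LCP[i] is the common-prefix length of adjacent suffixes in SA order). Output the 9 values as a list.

sorted suffixes:
  #0 SA[0]=0  'aaaabbbac'
  #1 SA[1]=1  'aaabbbac'
  #2 SA[2]=2  'aabbbac'
  #3 SA[3]=3  'abbbac'
  #4 SA[4]=7  'ac'
  #5 SA[5]=6  'bac'
  #6 SA[6]=5  'bbac'
  #7 SA[7]=4  'bbbac'
  #8 SA[8]=8  'c'

SA = [0, 1, 2, 3, 7, 6, 5, 4, 8]
rank  pair      lcp
   1  s[0:],s[1:]  3  'aaa'
   2  s[1:],s[2:]  2  'aa'
   3  s[2:],s[3:]  1  'a'
   4  s[3:],s[7:]  1  'a'
   5  s[7:],s[6:]  0  ''
   6  s[6:],s[5:]  1  'b'
   7  s[5:],s[4:]  2  'bb'
   8  s[4:],s[8:]  0  ''

[0, 3, 2, 1, 1, 0, 1, 2, 0]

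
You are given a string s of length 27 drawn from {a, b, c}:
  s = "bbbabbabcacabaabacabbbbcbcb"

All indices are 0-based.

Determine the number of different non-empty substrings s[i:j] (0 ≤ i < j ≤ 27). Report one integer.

rank→(start, suffix):
  0 → (13, 'aabacabbbbcbcb')
  1 → (11, 'abaabacabbbbcbcb')
  2 → (14, 'abacabbbbcbcb')
  3 → (3, 'abbabcacabaabacabbbbcbcb')
  4 → (18, 'abbbbcbcb')
  5 → (6, 'abcacabaabacabbbbcbcb')
  6 → (9, 'acabaabacabbbbcbcb')
  7 → (16, 'acabbbbcbcb')
  8 → (26, 'b')
  9 → (12, 'baabacabbbbcbcb')
  10 → (2, 'babbabcacabaabacabbbbcbcb')
  11 → (5, 'babcacabaabacabbbbcbcb')
  12 → (15, 'bacabbbbcbcb')
  13 → (1, 'bbabbabcacabaabacabbbbcbcb')
  14 → (4, 'bbabcacabaabacabbbbcbcb')
  15 → (0, 'bbbabbabcacabaabacabbbbcbcb')
  16 → (19, 'bbbbcbcb')
  17 → (20, 'bbbcbcb')
  18 → (21, 'bbcbcb')
  19 → (7, 'bcacabaabacabbbbcbcb')
  20 → (24, 'bcb')
  21 → (22, 'bcbcb')
  22 → (10, 'cabaabacabbbbcbcb')
  23 → (17, 'cabbbbcbcb')
  24 → (8, 'cacabaabacabbbbcbcb')
  25 → (25, 'cb')
  26 → (23, 'cbcb')

SA = [13, 11, 14, 3, 18, 6, 9, 16, 26, 12, 2, 5, 15, 1, 4, 0, 19, 20, 21, 7, 24, 22, 10, 17, 8, 25, 23]
rank  pair      lcp
   1  s[13:],s[11:]  1  'a'
   2  s[11:],s[14:]  3  'aba'
   3  s[14:],s[3:]  2  'ab'
   4  s[3:],s[18:]  3  'abb'
   5  s[18:],s[6:]  2  'ab'
   6  s[6:],s[9:]  1  'a'
   7  s[9:],s[16:]  4  'acab'
   8  s[16:],s[26:]  0  ''
   9  s[26:],s[12:]  1  'b'
  10  s[12:],s[2:]  2  'ba'
  11  s[2:],s[5:]  3  'bab'
  12  s[5:],s[15:]  2  'ba'
  13  s[15:],s[1:]  1  'b'
  14  s[1:],s[4:]  4  'bbab'
  15  s[4:],s[0:]  2  'bb'
  16  s[0:],s[19:]  3  'bbb'
  17  s[19:],s[20:]  3  'bbb'
  18  s[20:],s[21:]  2  'bb'
  19  s[21:],s[7:]  1  'b'
  20  s[7:],s[24:]  2  'bc'
  21  s[24:],s[22:]  3  'bcb'
  22  s[22:],s[10:]  0  ''
  23  s[10:],s[17:]  3  'cab'
  24  s[17:],s[8:]  2  'ca'
  25  s[8:],s[25:]  1  'c'
  26  s[25:],s[23:]  2  'cb'

n(n+1)/2 = 27·28/2 = 378
Σ LCP = 0 + 1 + 3 + 2 + 3 + 2 + 1 + 4 + 0 + 1 + 2 + 3 + 2 + 1 + 4 + 2 + 3 + 3 + 2 + 1 + 2 + 3 + 0 + 3 + 2 + 1 + 2 = 53
distinct = 378 − 53 = 325

325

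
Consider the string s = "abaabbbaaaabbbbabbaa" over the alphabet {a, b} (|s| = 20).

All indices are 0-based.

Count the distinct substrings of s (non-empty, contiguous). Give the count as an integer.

162

rank→(start, suffix):
  0 → (19, 'a')
  1 → (18, 'aa')
  2 → (7, 'aaaabbbbabbaa')
  3 → (8, 'aaabbbbabbaa')
  4 → (2, 'aabbbaaaabbbbabbaa')
  5 → (9, 'aabbbbabbaa')
  6 → (0, 'abaabbbaaaabbbbabbaa')
  7 → (15, 'abbaa')
  8 → (3, 'abbbaaaabbbbabbaa')
  9 → (10, 'abbbbabbaa')
  10 → (17, 'baa')
  11 → (6, 'baaaabbbbabbaa')
  12 → (1, 'baabbbaaaabbbbabbaa')
  13 → (14, 'babbaa')
  14 → (16, 'bbaa')
  15 → (5, 'bbaaaabbbbabbaa')
  16 → (13, 'bbabbaa')
  17 → (4, 'bbbaaaabbbbabbaa')
  18 → (12, 'bbbabbaa')
  19 → (11, 'bbbbabbaa')

SA = [19, 18, 7, 8, 2, 9, 0, 15, 3, 10, 17, 6, 1, 14, 16, 5, 13, 4, 12, 11]
rank  pair      lcp
   1  s[19:],s[18:]  1  'a'
   2  s[18:],s[7:]  2  'aa'
   3  s[7:],s[8:]  3  'aaa'
   4  s[8:],s[2:]  2  'aa'
   5  s[2:],s[9:]  5  'aabbb'
   6  s[9:],s[0:]  1  'a'
   7  s[0:],s[15:]  2  'ab'
   8  s[15:],s[3:]  3  'abb'
   9  s[3:],s[10:]  4  'abbb'
  10  s[10:],s[17:]  0  ''
  11  s[17:],s[6:]  3  'baa'
  12  s[6:],s[1:]  3  'baa'
  13  s[1:],s[14:]  2  'ba'
  14  s[14:],s[16:]  1  'b'
  15  s[16:],s[5:]  4  'bbaa'
  16  s[5:],s[13:]  3  'bba'
  17  s[13:],s[4:]  2  'bb'
  18  s[4:],s[12:]  4  'bbba'
  19  s[12:],s[11:]  3  'bbb'

n(n+1)/2 = 20·21/2 = 210
Σ LCP = 0 + 1 + 2 + 3 + 2 + 5 + 1 + 2 + 3 + 4 + 0 + 3 + 3 + 2 + 1 + 4 + 3 + 2 + 4 + 3 = 48
distinct = 210 − 48 = 162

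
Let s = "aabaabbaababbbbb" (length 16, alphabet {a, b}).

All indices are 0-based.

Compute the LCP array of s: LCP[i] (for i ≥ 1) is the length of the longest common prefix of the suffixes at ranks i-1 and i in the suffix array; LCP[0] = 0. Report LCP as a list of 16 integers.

rank→(start, suffix):
  0 → (0, 'aabaabbaababbbbb')
  1 → (7, 'aababbbbb')
  2 → (3, 'aabbaababbbbb')
  3 → (1, 'abaabbaababbbbb')
  4 → (8, 'ababbbbb')
  5 → (4, 'abbaababbbbb')
  6 → (10, 'abbbbb')
  7 → (15, 'b')
  8 → (6, 'baababbbbb')
  9 → (2, 'baabbaababbbbb')
  10 → (9, 'babbbbb')
  11 → (14, 'bb')
  12 → (5, 'bbaababbbbb')
  13 → (13, 'bbb')
  14 → (12, 'bbbb')
  15 → (11, 'bbbbb')

SA = [0, 7, 3, 1, 8, 4, 10, 15, 6, 2, 9, 14, 5, 13, 12, 11]
rank  pair      lcp
   1  s[0:],s[7:]  4  'aaba'
   2  s[7:],s[3:]  3  'aab'
   3  s[3:],s[1:]  1  'a'
   4  s[1:],s[8:]  3  'aba'
   5  s[8:],s[4:]  2  'ab'
   6  s[4:],s[10:]  3  'abb'
   7  s[10:],s[15:]  0  ''
   8  s[15:],s[6:]  1  'b'
   9  s[6:],s[2:]  4  'baab'
  10  s[2:],s[9:]  2  'ba'
  11  s[9:],s[14:]  1  'b'
  12  s[14:],s[5:]  2  'bb'
  13  s[5:],s[13:]  2  'bb'
  14  s[13:],s[12:]  3  'bbb'
  15  s[12:],s[11:]  4  'bbbb'

[0, 4, 3, 1, 3, 2, 3, 0, 1, 4, 2, 1, 2, 2, 3, 4]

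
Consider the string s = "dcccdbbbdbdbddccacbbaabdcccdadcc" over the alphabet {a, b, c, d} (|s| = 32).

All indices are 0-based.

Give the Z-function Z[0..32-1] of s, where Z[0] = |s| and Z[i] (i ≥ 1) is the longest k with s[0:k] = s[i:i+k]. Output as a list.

Z[0]=32
i=1: fresh scan; Z[1]=0
i=2: fresh scan; Z[2]=0
i=3: fresh scan; Z[3]=0
i=4: fresh scan; Z[4]=1 extend→box=[4,5)
i=5: fresh scan; Z[5]=0
i=6: fresh scan; Z[6]=0
i=7: fresh scan; Z[7]=0
i=8: fresh scan; Z[8]=1 extend→box=[8,9)
i=9: fresh scan; Z[9]=0
i=10: fresh scan; Z[10]=1 extend→box=[10,11)
i=11: fresh scan; Z[11]=0
i=12: fresh scan; Z[12]=1 extend→box=[12,13)
i=13: fresh scan; Z[13]=3 extend→box=[13,16)
i=14: min(r-i=2, Z[1]=0)=0; Z[14]=0
i=15: min(r-i=1, Z[2]=0)=0; Z[15]=0
i=16: fresh scan; Z[16]=0
i=17: fresh scan; Z[17]=0
i=18: fresh scan; Z[18]=0
i=19: fresh scan; Z[19]=0
i=20: fresh scan; Z[20]=0
i=21: fresh scan; Z[21]=0
i=22: fresh scan; Z[22]=0
i=23: fresh scan; Z[23]=5 extend→box=[23,28)
i=24: min(r-i=4, Z[1]=0)=0; Z[24]=0
i=25: min(r-i=3, Z[2]=0)=0; Z[25]=0
i=26: min(r-i=2, Z[3]=0)=0; Z[26]=0
i=27: min(r-i=1, Z[4]=1)=1; Z[27]=1
i=28: fresh scan; Z[28]=0
i=29: fresh scan; Z[29]=3 extend→box=[29,32)
i=30: min(r-i=2, Z[1]=0)=0; Z[30]=0
i=31: min(r-i=1, Z[2]=0)=0; Z[31]=0

[32, 0, 0, 0, 1, 0, 0, 0, 1, 0, 1, 0, 1, 3, 0, 0, 0, 0, 0, 0, 0, 0, 0, 5, 0, 0, 0, 1, 0, 3, 0, 0]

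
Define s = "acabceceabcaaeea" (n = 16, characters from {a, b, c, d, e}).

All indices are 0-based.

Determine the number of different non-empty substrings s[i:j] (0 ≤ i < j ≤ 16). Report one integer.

rank | idx | suffix
   0 |  15 | a
   1 |  11 | aaeea
   2 |   8 | abcaaeea
   3 |   2 | abceceabcaaeea
   4 |   0 | acabceceabcaaeea
   5 |  12 | aeea
   6 |   9 | bcaaeea
   7 |   3 | bceceabcaaeea
   8 |  10 | caaeea
   9 |   1 | cabceceabcaaeea
  10 |   6 | ceabcaaeea
  11 |   4 | ceceabcaaeea
  12 |  14 | ea
  13 |   7 | eabcaaeea
  14 |   5 | eceabcaaeea
  15 |  13 | eea

SA = [15, 11, 8, 2, 0, 12, 9, 3, 10, 1, 6, 4, 14, 7, 5, 13]
rank  pair      lcp
   1  s[15:],s[11:]  1  'a'
   2  s[11:],s[8:]  1  'a'
   3  s[8:],s[2:]  3  'abc'
   4  s[2:],s[0:]  1  'a'
   5  s[0:],s[12:]  1  'a'
   6  s[12:],s[9:]  0  ''
   7  s[9:],s[3:]  2  'bc'
   8  s[3:],s[10:]  0  ''
   9  s[10:],s[1:]  2  'ca'
  10  s[1:],s[6:]  1  'c'
  11  s[6:],s[4:]  2  'ce'
  12  s[4:],s[14:]  0  ''
  13  s[14:],s[7:]  2  'ea'
  14  s[7:],s[5:]  1  'e'
  15  s[5:],s[13:]  1  'e'

n(n+1)/2 = 16·17/2 = 136
Σ LCP = 0 + 1 + 1 + 3 + 1 + 1 + 0 + 2 + 0 + 2 + 1 + 2 + 0 + 2 + 1 + 1 = 18
distinct = 136 − 18 = 118

118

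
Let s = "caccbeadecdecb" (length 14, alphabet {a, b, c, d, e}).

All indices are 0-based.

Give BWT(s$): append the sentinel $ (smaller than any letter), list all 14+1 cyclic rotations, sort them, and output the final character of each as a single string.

rank  rotation         last
    0  $caccbeadecdecb  b
    1  accbeadecdecb$c  c
    2  adecdecb$caccbe  e
    3  b$caccbeadecdec  c
    4  beadecdecb$cacc  c
    5  caccbeadecdecb$  $
    6  cb$caccbeadecde  e
    7  cbeadecdecb$cac  c
    8  ccbeadecdecb$ca  a
    9  cdecb$caccbeade  e
   10  decb$caccbeadec  c
   11  decdecb$caccbea  a
   12  eadecdecb$caccb  b
   13  ecb$caccbeadecd  d
   14  ecdecb$caccbead  d

bcecc$ecaecabdd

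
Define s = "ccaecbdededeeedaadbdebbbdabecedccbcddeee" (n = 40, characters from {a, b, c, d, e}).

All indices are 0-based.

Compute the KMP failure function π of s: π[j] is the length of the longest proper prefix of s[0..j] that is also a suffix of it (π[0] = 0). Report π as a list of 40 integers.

π[0] = 0
j=1 s[j]='c': π[1]=1 (border 'c')
j=2 s[j]='a': k: 1→0; π[2]=0 (border '')
j=3 s[j]='e': π[3]=0 (border '')
j=4 s[j]='c': π[4]=1 (border 'c')
j=5 s[j]='b': k: 1→0; π[5]=0 (border '')
j=6 s[j]='d': π[6]=0 (border '')
j=7 s[j]='e': π[7]=0 (border '')
j=8 s[j]='d': π[8]=0 (border '')
j=9 s[j]='e': π[9]=0 (border '')
j=10 s[j]='d': π[10]=0 (border '')
j=11 s[j]='e': π[11]=0 (border '')
j=12 s[j]='e': π[12]=0 (border '')
j=13 s[j]='e': π[13]=0 (border '')
j=14 s[j]='d': π[14]=0 (border '')
j=15 s[j]='a': π[15]=0 (border '')
j=16 s[j]='a': π[16]=0 (border '')
j=17 s[j]='d': π[17]=0 (border '')
j=18 s[j]='b': π[18]=0 (border '')
j=19 s[j]='d': π[19]=0 (border '')
j=20 s[j]='e': π[20]=0 (border '')
j=21 s[j]='b': π[21]=0 (border '')
j=22 s[j]='b': π[22]=0 (border '')
j=23 s[j]='b': π[23]=0 (border '')
j=24 s[j]='d': π[24]=0 (border '')
j=25 s[j]='a': π[25]=0 (border '')
j=26 s[j]='b': π[26]=0 (border '')
j=27 s[j]='e': π[27]=0 (border '')
j=28 s[j]='c': π[28]=1 (border 'c')
j=29 s[j]='e': k: 1→0; π[29]=0 (border '')
j=30 s[j]='d': π[30]=0 (border '')
j=31 s[j]='c': π[31]=1 (border 'c')
j=32 s[j]='c': π[32]=2 (border 'cc')
j=33 s[j]='b': k: 2→1→0; π[33]=0 (border '')
j=34 s[j]='c': π[34]=1 (border 'c')
j=35 s[j]='d': k: 1→0; π[35]=0 (border '')
j=36 s[j]='d': π[36]=0 (border '')
j=37 s[j]='e': π[37]=0 (border '')
j=38 s[j]='e': π[38]=0 (border '')
j=39 s[j]='e': π[39]=0 (border '')

[0, 1, 0, 0, 1, 0, 0, 0, 0, 0, 0, 0, 0, 0, 0, 0, 0, 0, 0, 0, 0, 0, 0, 0, 0, 0, 0, 0, 1, 0, 0, 1, 2, 0, 1, 0, 0, 0, 0, 0]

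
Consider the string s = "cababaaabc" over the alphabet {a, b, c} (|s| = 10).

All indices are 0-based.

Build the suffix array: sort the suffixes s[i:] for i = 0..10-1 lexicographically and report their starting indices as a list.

rank→(start, suffix):
  0 → (5, 'aaabc')
  1 → (6, 'aabc')
  2 → (3, 'abaaabc')
  3 → (1, 'ababaaabc')
  4 → (7, 'abc')
  5 → (4, 'baaabc')
  6 → (2, 'babaaabc')
  7 → (8, 'bc')
  8 → (9, 'c')
  9 → (0, 'cababaaabc')

[5, 6, 3, 1, 7, 4, 2, 8, 9, 0]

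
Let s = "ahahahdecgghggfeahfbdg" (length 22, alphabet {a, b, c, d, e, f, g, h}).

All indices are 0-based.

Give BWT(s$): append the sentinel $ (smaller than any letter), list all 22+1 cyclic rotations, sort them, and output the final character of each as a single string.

rank  rotation                 last
    0  $ahahahdecgghggfeahfbdg  g
    1  ahahahdecgghggfeahfbdg$  $
    2  ahahdecgghggfeahfbdg$ah  h
    3  ahdecgghggfeahfbdg$ahah  h
    4  ahfbdg$ahahahdecgghggfe  e
    5  bdg$ahahahdecgghggfeahf  f
    6  cgghggfeahfbdg$ahahahde  e
    7  decgghggfeahfbdg$ahahah  h
    8  dg$ahahahdecgghggfeahfb  b
    9  eahfbdg$ahahahdecgghggf  f
   10  ecgghggfeahfbdg$ahahahd  d
   11  fbdg$ahahahdecgghggfeah  h
   12  feahfbdg$ahahahdecgghgg  g
   13  g$ahahahdecgghggfeahfbd  d
   14  gfeahfbdg$ahahahdecgghg  g
   15  ggfeahfbdg$ahahahdecggh  h
   16  gghggfeahfbdg$ahahahdec  c
   17  ghggfeahfbdg$ahahahdecg  g
   18  hahahdecgghggfeahfbdg$a  a
   19  hahdecgghggfeahfbdg$aha  a
   20  hdecgghggfeahfbdg$ahaha  a
   21  hfbdg$ahahahdecgghggfea  a
   22  hggfeahfbdg$ahahahdecgg  g

g$hhefehbfdhgdghcgaaaag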